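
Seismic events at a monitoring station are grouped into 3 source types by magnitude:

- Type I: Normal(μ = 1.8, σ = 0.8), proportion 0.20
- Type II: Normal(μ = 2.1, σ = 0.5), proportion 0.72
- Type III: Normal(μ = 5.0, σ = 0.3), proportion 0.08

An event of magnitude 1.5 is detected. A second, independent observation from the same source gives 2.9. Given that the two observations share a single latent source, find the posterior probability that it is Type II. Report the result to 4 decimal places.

0.7750

Posterior ∝ prior × likelihood, so P(k | x) ∝ π_k f_k(x); normalise over all components.
Since both observations come from the same component, the likelihood for component k is f_k(x₁)·f_k(x₂).
  L_I = [(1/(0.8·√(2π)))·exp(−(1.5−1.8)²/(2·0.8²)) = 0.498678·exp(-0.07031) = 0.464819] × [0.193765] = 0.0900658
  L_II = [(1/(0.5·√(2π)))·exp(−(1.5−2.1)²/(2·0.5²)) = 0.797885·exp(-0.72000) = 0.388372] × [0.221842] = 0.0861571
  L_III = [(1/(0.3·√(2π)))·exp(−(1.5−5.0)²/(2·0.3²)) = 1.329808·exp(-68.05556) = 3.69519e-30] × [3.04491e-11] = 1.12515e-40
Weight by the priors:
  π_I·L_I = 0.20 × 0.0900658 = 0.0180132
  π_II·L_II = 0.72 × 0.0861571 = 0.0620331
  π_III·L_III = 0.08 × 1.12515e-40 = 9.0012e-42
Sum: 0.0180132 + 0.0620331 + 9.0012e-42 = 0.0800463
P(Type II | x) = 0.0620331 / 0.0800463 ≈ 0.7750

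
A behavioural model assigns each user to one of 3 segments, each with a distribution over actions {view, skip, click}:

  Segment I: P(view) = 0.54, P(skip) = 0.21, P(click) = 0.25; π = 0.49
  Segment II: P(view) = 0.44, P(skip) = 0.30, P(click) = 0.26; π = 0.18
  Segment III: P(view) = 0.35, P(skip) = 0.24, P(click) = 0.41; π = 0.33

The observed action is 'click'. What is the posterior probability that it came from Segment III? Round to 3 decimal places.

P(component k | x) = P(Z=k)·f_k(x) / marginal(x), where marginal(x) = Σ_j P(Z=j)·f_j(x).
Categorical probabilities:
  f_I = P(click | comp) = 0.25
  f_II = P(click | comp) = 0.26
  f_III = P(click | comp) = 0.41
Prior × likelihood for each component:
  P(Z=I)·f_I = 0.49 × 0.25 = 0.1225
  P(Z=II)·f_II = 0.18 × 0.26 = 0.0468
  P(Z=III)·f_III = 0.33 × 0.41 = 0.1353
Denominator: 0.1225 + 0.0468 + 0.1353 = 0.3046
P(Segment III | the observation) = 0.1353 / 0.3046 ≈ 0.444

0.444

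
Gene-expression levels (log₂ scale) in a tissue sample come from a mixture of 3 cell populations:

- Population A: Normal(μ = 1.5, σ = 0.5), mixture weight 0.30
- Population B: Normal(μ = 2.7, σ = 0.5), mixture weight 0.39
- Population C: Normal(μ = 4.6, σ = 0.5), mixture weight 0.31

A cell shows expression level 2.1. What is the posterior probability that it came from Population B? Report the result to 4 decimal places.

0.5652

By Bayes' theorem, P(k | x) = P(Z=k) f_k(x) / Σ_j P(Z=j) f_j(x).
Normal densities:
  L_A = (1/(0.5·√(2π)))·exp(−(2.1−1.5)²/(2·0.5²)) = 0.797885·exp(-0.72000) = 0.388372
  L_B = (1/(0.5·√(2π)))·exp(−(2.1−2.7)²/(2·0.5²)) = 0.797885·exp(-0.72000) = 0.388372
  L_C = (1/(0.5·√(2π)))·exp(−(2.1−4.6)²/(2·0.5²)) = 0.797885·exp(-12.50000) = 2.97344e-06
Weight by the priors:
  P(Z=A)·L_A = 0.30 × 0.388372 = 0.116512
  P(Z=B)·L_B = 0.39 × 0.388372 = 0.151465
  P(Z=C)·L_C = 0.31 × 2.97344e-06 = 9.21766e-07
Evidence: 0.116512 + 0.151465 + 9.21766e-07 = 0.267978
P(Population B | the observation) = 0.151465 / 0.267978 ≈ 0.5652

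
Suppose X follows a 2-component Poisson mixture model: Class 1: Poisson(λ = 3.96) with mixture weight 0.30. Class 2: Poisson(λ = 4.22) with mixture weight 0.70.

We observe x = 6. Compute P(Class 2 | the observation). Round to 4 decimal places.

0.7249

Posterior ∝ prior × likelihood, so P(k | x) ∝ P(Z=k) f_k(x); normalise over all components.
Component likelihoods at x = 6:
  L_1 = e^(−3.96)·3.96^6/6! = 0.102102
  L_2 = e^(−4.22)·4.22^6/6! = 0.115297
Prior × likelihood for each component:
  P(Z=1)·L_1 = 0.30 × 0.102102 = 0.0306305
  P(Z=2)·L_2 = 0.70 × 0.115297 = 0.0807082
Sum: 0.0306305 + 0.0807082 = 0.111339
P(Class 2 | the observation) = 0.0807082 / 0.111339 ≈ 0.7249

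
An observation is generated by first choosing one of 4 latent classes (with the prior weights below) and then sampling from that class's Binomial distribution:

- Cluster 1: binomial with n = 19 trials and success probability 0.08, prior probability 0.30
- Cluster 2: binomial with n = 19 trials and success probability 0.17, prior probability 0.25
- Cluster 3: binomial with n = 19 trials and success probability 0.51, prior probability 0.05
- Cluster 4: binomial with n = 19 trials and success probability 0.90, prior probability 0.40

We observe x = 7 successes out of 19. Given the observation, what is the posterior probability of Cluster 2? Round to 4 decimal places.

0.5540

P(component k | x) = w_k·f_k(x) / marginal(x), where marginal(x) = Σ_j w_j·f_j(x).
Binomial probabilities:
  f_1 = 0.000388518
  f_2 = 0.0221007
  f_3 = 0.0866306
  f_4 = 2.41004e-08
Multiply by the mixture weights:
  w_1·f_1 = 0.30 × 0.000388518 = 0.000116555
  w_2·f_2 = 0.25 × 0.0221007 = 0.00552518
  w_3·f_3 = 0.05 × 0.0866306 = 0.00433153
  w_4·f_4 = 0.40 × 2.41004e-08 = 9.64017e-09
Sum: 0.000116555 + 0.00552518 + 0.00433153 + 9.64017e-09 = 0.00997328
P(Cluster 2 | x) ≈ 0.5540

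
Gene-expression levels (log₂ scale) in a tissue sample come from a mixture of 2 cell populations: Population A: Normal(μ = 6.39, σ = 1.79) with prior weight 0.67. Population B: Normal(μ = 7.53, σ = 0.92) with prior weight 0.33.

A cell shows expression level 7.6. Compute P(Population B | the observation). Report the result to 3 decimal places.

P(component k | x) = w_k·f_k(x) / marginal(x), where marginal(x) = Σ_j w_j·f_j(x).
Normal densities:
  f_A = 0.177351
  f_B = 0.43238
Multiply by the mixture weights:
  w_A·f_A = 0.67 × 0.177351 = 0.118825
  w_B·f_B = 0.33 × 0.43238 = 0.142685
Denominator: 0.118825 + 0.142685 = 0.26151
Responsibility of Population B: 0.142685 / 0.26151 ≈ 0.546

0.546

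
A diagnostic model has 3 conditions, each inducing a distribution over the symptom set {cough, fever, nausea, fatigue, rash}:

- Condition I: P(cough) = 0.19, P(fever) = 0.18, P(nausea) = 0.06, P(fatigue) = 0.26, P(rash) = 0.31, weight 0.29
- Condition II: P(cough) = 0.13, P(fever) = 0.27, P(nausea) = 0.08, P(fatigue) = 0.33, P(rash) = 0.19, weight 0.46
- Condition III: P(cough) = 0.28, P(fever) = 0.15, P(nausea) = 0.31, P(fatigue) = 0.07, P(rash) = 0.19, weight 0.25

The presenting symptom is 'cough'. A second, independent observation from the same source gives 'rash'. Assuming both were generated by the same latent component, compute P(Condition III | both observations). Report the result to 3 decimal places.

0.319

Apply Bayes' rule: the posterior for each component is proportional to its prior times its likelihood at x.
Since both observations come from the same component, the likelihood for component k is f_k(x₁)·f_k(x₂).
  f_I = [P(cough | comp) = 0.19] × [0.31] = 0.0589
  f_II = [P(cough | comp) = 0.13] × [0.19] = 0.0247
  f_III = [P(cough | comp) = 0.28] × [0.19] = 0.0532
Unnormalised posteriors:
  P(Z=I)·f_I = 0.29 × 0.0589 = 0.017081
  P(Z=II)·f_II = 0.46 × 0.0247 = 0.011362
  P(Z=III)·f_III = 0.25 × 0.0532 = 0.0133
Marginal: 0.017081 + 0.011362 + 0.0133 = 0.041743
P(Condition III | x₁, x₂) = 0.0133 / 0.041743 ≈ 0.319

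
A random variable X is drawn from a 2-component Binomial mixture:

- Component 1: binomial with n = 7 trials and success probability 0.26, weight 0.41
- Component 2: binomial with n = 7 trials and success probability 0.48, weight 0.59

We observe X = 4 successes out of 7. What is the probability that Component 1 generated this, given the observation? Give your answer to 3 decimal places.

Posterior ∝ prior × likelihood, so P(k | x) ∝ π_k f_k(x); normalise over all components.
Evaluate each component's likelihood at the observed value:
  f_1 = C(7,4)·0.26^4·0.74^3 = 35·0.00456976·0.405224 = 0.0648122
  f_2 = C(7,4)·0.48^4·0.52^3 = 35·0.0530842·0.140608 = 0.261242
Prior × likelihood for each component:
  π_1·f_1 = 0.41 × 0.0648122 = 0.026573
  π_2·f_2 = 0.59 × 0.261242 = 0.154133
Evidence: 0.026573 + 0.154133 = 0.180706
P(Component 1 | 4 successes out of 7) = 0.026573 / 0.180706 ≈ 0.147

0.147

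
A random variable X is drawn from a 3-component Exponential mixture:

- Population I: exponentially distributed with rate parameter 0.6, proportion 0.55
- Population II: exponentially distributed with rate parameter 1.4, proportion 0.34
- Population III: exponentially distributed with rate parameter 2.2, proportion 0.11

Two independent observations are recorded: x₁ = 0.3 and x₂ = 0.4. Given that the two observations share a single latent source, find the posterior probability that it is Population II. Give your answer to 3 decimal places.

0.506

Apply Bayes' rule: the posterior for each component is proportional to its prior times its likelihood at x.
Since both observations come from the same component, the likelihood for component k is f_k(x₁)·f_k(x₂).
  L_I = [0.501162] × [0.471977] = 0.236537
  L_II = [0.919866] × [0.799693] = 0.73561
  L_III = [1.13707] × [0.912522] = 1.0376
Unnormalised posteriors:
  π_I·L_I = 0.55 × 0.236537 = 0.130095
  π_II·L_II = 0.34 × 0.73561 = 0.250107
  π_III·L_III = 0.11 × 1.0376 = 0.114136
Denominator: 0.130095 + 0.250107 + 0.114136 = 0.494339
Responsibility of Population II: 0.250107 / 0.494339 ≈ 0.506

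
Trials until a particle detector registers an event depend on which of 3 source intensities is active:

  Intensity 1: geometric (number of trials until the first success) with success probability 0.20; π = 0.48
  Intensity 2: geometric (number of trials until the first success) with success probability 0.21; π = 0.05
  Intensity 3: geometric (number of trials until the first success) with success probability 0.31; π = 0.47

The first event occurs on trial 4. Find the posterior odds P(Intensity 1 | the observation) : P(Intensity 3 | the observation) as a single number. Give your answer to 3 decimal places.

Posterior odds = (π_i f_i(x)) / (π_j f_j(x)); the normalising sum cancels.
Geometric probabilities:
  L_1 = 0.20·(1−0.20)^3 = 0.20·0.512 = 0.1024
  L_2 = 0.21·(1−0.21)^3 = 0.21·0.493039 = 0.103538
  L_3 = 0.31·(1−0.31)^3 = 0.31·0.328509 = 0.101838
Odds = (0.48/0.47) × (0.1024/0.101838) = 1.02128 × 1.00552 ≈ 1.027

1.027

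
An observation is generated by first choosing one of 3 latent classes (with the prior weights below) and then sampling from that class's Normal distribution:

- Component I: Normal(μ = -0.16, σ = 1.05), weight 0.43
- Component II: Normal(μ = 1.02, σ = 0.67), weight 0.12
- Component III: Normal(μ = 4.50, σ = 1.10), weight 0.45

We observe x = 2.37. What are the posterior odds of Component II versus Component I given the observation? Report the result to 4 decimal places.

Only the two components matter; the odds are (P(Z=i) f_i(x)) / (P(Z=j) f_j(x)).
Normal densities:
  f_I = 0.0208452
  f_II = 0.0782049
  f_III = 0.0556318
Odds = (0.12/0.43) × (0.0782049/0.0208452) = 0.27907 × 3.7517 ≈ 1.0470

1.0470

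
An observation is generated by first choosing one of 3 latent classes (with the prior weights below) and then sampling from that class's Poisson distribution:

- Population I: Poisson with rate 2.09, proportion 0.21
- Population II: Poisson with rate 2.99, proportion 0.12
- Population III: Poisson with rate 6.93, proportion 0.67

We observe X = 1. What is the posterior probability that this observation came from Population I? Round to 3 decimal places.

Apply Bayes' rule: the posterior for each component is proportional to its prior times its likelihood at x.
Component likelihoods at x = 1:
  L_I = 0.258506
  L_II = 0.150359
  L_III = 0.00677755
Prior × likelihood for each component:
  π_I·L_I = 0.21 × 0.258506 = 0.0542863
  π_II·L_II = 0.12 × 0.150359 = 0.0180431
  π_III·L_III = 0.67 × 0.00677755 = 0.00454096
Normaliser: 0.0542863 + 0.0180431 + 0.00454096 = 0.0768704
Responsibility of Population I: 0.0542863 / 0.0768704 ≈ 0.706

0.706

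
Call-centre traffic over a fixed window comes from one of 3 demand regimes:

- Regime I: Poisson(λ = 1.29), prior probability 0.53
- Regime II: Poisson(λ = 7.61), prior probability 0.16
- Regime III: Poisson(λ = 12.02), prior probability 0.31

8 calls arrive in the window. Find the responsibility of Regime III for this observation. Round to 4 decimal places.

0.4768

By Bayes' theorem, P(k | x) = π_k f_k(x) / Σ_j π_j f_j(x).
Evaluate each component's likelihood at the observed value:
  f_I = e^(−1.29)·1.29^8/8! = 5.23549e-05
  f_II = e^(−7.61)·7.61^8/8! = 0.138222
  f_III = e^(−12.02)·12.02^8/8! = 0.0650872
Prior × likelihood for each component:
  π_I·f_I = 0.53 × 5.23549e-05 = 2.77481e-05
  π_II·f_II = 0.16 × 0.138222 = 0.0221154
  π_III·f_III = 0.31 × 0.0650872 = 0.020177
Normaliser: 2.77481e-05 + 0.0221154 + 0.020177 = 0.0423202
P(Regime III | 8 calls) ≈ 0.4768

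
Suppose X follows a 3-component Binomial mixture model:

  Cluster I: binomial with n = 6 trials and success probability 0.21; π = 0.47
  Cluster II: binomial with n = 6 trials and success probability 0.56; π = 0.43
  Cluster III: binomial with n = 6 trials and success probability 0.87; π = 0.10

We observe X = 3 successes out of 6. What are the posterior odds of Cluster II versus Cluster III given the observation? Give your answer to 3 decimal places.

44.463

Posterior odds = (P(Z=i) f_i(x)) / (P(Z=j) f_j(x)); the normalising sum cancels.
Evaluate each component's likelihood at the observed value:
  L_I = C(6,3)·0.21^3·0.79^3 = 20·0.009261·0.493039 = 0.0913207
  L_II = C(6,3)·0.56^3·0.44^3 = 20·0.175616·0.085184 = 0.299193
  L_III = C(6,3)·0.87^3·0.13^3 = 20·0.658503·0.002197 = 0.0289346
0.128653 / 0.00289346 ≈ 44.463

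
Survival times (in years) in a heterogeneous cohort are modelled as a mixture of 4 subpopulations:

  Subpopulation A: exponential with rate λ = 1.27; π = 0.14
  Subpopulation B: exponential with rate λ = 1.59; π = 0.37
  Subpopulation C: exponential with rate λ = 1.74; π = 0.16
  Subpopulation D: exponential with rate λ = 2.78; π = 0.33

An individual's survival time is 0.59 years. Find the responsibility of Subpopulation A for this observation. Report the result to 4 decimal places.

By Bayes' theorem, P(k | x) = P(Z=k) f_k(x) / Σ_j P(Z=j) f_j(x).
Component likelihoods at x = 0.59 years:
  L_A = 1.27·e^(−1.27·0.59) = 1.27·e^(−0.7493) = 0.600326
  L_B = 1.59·e^(−1.59·0.59) = 1.59·e^(−0.9381) = 0.622279
  L_C = 1.74·e^(−1.74·0.59) = 1.74·e^(−1.0266) = 0.623308
  L_D = 2.78·e^(−2.78·0.59) = 2.78·e^(−1.6402) = 0.539157
Multiply by the mixture weights:
  P(Z=A)·L_A = 0.14 × 0.600326 = 0.0840456
  P(Z=B)·L_B = 0.37 × 0.622279 = 0.230243
  P(Z=C)·L_C = 0.16 × 0.623308 = 0.0997292
  P(Z=D)·L_D = 0.33 × 0.539157 = 0.177922
Normaliser: 0.0840456 + 0.230243 + 0.0997292 + 0.177922 = 0.59194
Responsibility of Subpopulation A: 0.0840456 / 0.59194 ≈ 0.1420

0.1420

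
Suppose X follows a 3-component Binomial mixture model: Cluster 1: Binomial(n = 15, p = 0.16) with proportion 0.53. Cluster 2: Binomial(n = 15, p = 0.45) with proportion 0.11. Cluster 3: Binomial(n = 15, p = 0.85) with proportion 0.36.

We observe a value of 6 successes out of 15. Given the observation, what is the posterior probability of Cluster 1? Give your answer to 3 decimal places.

0.305

Posterior ∝ prior × likelihood, so P(k | x) ∝ w_k f_k(x); normalise over all components.
Binomial probabilities:
  f_1 = C(15,6)·0.16^6·0.84^9 = 5005·1.67772e-05·0.208216 = 0.0174839
  f_2 = C(15,6)·0.45^6·0.55^9 = 5005·0.00830377·0.00460537 = 0.191401
  f_3 = C(15,6)·0.85^6·0.15^9 = 5005·0.37715·3.84434e-08 = 7.2567e-05
Multiply by the mixture weights:
  w_1·f_1 = 0.53 × 0.0174839 = 0.00926645
  w_2·f_2 = 0.11 × 0.191401 = 0.0210541
  w_3·f_3 = 0.36 × 7.2567e-05 = 2.61241e-05
Evidence: 0.00926645 + 0.0210541 + 2.61241e-05 = 0.0303466
P(Cluster 1 | data) ≈ 0.305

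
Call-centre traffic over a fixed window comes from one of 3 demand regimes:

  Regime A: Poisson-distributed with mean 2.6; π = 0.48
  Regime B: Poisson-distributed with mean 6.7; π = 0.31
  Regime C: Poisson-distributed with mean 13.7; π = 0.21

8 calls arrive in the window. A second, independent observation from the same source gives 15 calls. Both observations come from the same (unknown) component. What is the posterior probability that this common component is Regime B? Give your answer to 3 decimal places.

0.113

Apply Bayes' rule: the posterior for each component is proportional to its prior times its likelihood at x.
Since both observations come from the same component, the likelihood for component k is f_k(x₁)·f_k(x₂).
  p_A = [e^(−2.6)·2.6^8/8! = 0.00384681] × [9.52653e-08] = 3.66468e-10
  p_B = [e^(−6.7)·6.7^8/8! = 0.123967] × [0.00231659] = 0.00028718
  p_C = [e^(−13.7)·13.7^8/8! = 0.0345469] × [0.0964883] = 0.00333337
Multiply by the mixture weights:
  π_A·p_A = 0.48 × 3.66468e-10 = 1.75904e-10
  π_B·p_B = 0.31 × 0.00028718 = 8.90258e-05
  π_C·p_C = 0.21 × 0.00333337 = 0.000700009
Normaliser: 1.75904e-10 + 8.90258e-05 + 0.000700009 = 0.000789035
Responsibility of Regime B: 8.90258e-05 / 0.000789035 ≈ 0.113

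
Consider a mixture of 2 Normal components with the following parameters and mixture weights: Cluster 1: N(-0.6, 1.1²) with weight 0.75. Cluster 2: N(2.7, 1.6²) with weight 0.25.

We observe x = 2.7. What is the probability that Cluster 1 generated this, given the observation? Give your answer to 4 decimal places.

0.0462

Posterior ∝ prior × likelihood, so P(k | x) ∝ π_k f_k(x); normalise over all components.
Evaluate each component's likelihood at the observed value:
  L_1 = (1/(1.1·√(2π)))·exp(−(2.7−-0.6)²/(2·1.1²)) = 0.362675·exp(-4.50000) = 0.00402895
  L_2 = (1/(1.6·√(2π)))·exp(−(2.7−2.7)²/(2·1.6²)) = 0.249339·exp(-0.00000) = 0.249339
Multiply by the mixture weights:
  π_1·L_1 = 0.75 × 0.00402895 = 0.00302171
  π_2·L_2 = 0.25 × 0.249339 = 0.0623347
Evidence: 0.00302171 + 0.0623347 = 0.0653564
Responsibility of Cluster 1: 0.00302171 / 0.0653564 ≈ 0.0462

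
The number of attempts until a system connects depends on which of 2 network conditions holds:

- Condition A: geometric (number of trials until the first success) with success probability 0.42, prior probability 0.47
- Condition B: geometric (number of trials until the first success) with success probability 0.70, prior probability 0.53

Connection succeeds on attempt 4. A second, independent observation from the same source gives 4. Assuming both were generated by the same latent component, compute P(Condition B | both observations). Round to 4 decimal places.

The responsibility of component k is w_k f_k(x) divided by Σ_j w_j f_j(x).
Since both observations come from the same component, the likelihood for component k is f_k(x₁)·f_k(x₂).
  f_A = [0.081947] × [0.081947] = 0.00671532
  f_B = [0.0189] × [0.0189] = 0.00035721
Multiply by the mixture weights:
  w_A·f_A = 0.47 × 0.00671532 = 0.0031562
  w_B·f_B = 0.53 × 0.00035721 = 0.000189321
Evidence: 0.0031562 + 0.000189321 = 0.00334552
P(Condition B | x) = 0.000189321 / 0.00334552 ≈ 0.0566

0.0566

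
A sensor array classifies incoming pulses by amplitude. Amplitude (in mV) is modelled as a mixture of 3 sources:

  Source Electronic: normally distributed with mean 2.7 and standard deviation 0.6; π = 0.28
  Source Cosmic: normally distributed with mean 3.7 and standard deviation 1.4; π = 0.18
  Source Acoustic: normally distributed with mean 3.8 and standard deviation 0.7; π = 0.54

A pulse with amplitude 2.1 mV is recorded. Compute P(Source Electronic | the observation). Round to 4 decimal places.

0.7251

Posterior ∝ prior × likelihood, so P(k | x) ∝ w_k f_k(x); normalise over all components.
Normal densities:
  f_Electronic = (1/(0.6·√(2π)))·exp(−(2.1−2.7)²/(2·0.6²)) = 0.664904·exp(-0.50000) = 0.403285
  f_Cosmic = (1/(1.4·√(2π)))·exp(−(2.1−3.7)²/(2·1.4²)) = 0.284959·exp(-0.65306) = 0.148307
  f_Acoustic = (1/(0.7·√(2π)))·exp(−(2.1−3.8)²/(2·0.7²)) = 0.569918·exp(-2.94898) = 0.0298598
Prior × likelihood for each component:
  w_Electronic·f_Electronic = 0.28 × 0.403285 = 0.11292
  w_Cosmic·f_Cosmic = 0.18 × 0.148307 = 0.0266952
  w_Acoustic·f_Acoustic = 0.54 × 0.0298598 = 0.0161243
Sum: 0.11292 + 0.0266952 + 0.0161243 = 0.155739
Responsibility of Source Electronic: 0.11292 / 0.155739 ≈ 0.7251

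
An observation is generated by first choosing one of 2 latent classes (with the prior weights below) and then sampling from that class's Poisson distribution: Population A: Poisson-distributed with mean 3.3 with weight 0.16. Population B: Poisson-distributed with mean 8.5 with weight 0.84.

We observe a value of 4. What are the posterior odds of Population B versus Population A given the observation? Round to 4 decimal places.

The posterior odds equal the prior odds times the likelihood ratio: (π_i/π_j)·(f_i(x)/f_j(x)).
Component likelihoods at x = 4:
  L_A = e^(−3.3)·3.3^4/4! = 0.182252
  L_B = e^(−8.5)·8.5^4/4! = 0.0442549
0.0371741 / 0.0291603 ≈ 1.2748

1.2748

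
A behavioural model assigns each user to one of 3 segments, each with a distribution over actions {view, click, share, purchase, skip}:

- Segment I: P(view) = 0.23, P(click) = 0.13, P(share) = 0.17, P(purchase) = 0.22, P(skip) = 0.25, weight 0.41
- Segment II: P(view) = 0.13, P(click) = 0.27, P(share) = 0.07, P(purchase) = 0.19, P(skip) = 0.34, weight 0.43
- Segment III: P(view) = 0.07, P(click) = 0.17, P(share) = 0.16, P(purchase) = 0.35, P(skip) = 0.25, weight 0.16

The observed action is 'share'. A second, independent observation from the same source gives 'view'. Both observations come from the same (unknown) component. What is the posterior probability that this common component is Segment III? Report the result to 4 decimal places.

Apply Bayes' rule: the posterior for each component is proportional to its prior times its likelihood at x.
Since both observations come from the same component, the likelihood for component k is f_k(x₁)·f_k(x₂).
  f_I = [P(share | comp) = 0.17] × [0.23] = 0.0391
  f_II = [P(share | comp) = 0.07] × [0.13] = 0.0091
  f_III = [P(share | comp) = 0.16] × [0.07] = 0.0112
Prior × likelihood for each component:
  w_I·f_I = 0.41 × 0.0391 = 0.016031
  w_II·f_II = 0.43 × 0.0091 = 0.003913
  w_III·f_III = 0.16 × 0.0112 = 0.001792
Marginal: 0.016031 + 0.003913 + 0.001792 = 0.021736
P(Segment III | x) ≈ 0.0824

0.0824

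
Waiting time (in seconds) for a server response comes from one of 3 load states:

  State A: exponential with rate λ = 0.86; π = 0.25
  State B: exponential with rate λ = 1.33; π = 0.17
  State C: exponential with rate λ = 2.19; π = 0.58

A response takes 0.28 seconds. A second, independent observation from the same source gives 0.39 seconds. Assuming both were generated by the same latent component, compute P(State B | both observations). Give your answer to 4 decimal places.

The responsibility of component k is w_k f_k(x) divided by Σ_j w_j f_j(x).
Since both observations come from the same component, the likelihood for component k is f_k(x₁)·f_k(x₂).
  f_A = [0.675959] × [0.614945] = 0.415677
  f_B = [0.916474] × [0.791741] = 0.72561
  f_C = [1.18614] × [0.932209] = 1.10573
Weight by the priors:
  w_A·f_A = 0.25 × 0.415677 = 0.103919
  w_B·f_B = 0.17 × 0.72561 = 0.123354
  w_C·f_C = 0.58 × 1.10573 = 0.641322
Normaliser: 0.103919 + 0.123354 + 0.641322 = 0.868595
P(State B | x) ≈ 0.1420

0.1420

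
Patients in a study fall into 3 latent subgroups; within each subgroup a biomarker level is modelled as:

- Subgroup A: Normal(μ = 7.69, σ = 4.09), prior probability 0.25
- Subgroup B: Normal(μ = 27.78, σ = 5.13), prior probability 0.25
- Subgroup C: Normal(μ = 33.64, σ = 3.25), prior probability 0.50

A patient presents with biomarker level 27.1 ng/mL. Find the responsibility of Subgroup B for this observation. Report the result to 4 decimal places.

P(component k | x) = π_k·f_k(x) / marginal(x), where marginal(x) = Σ_j π_j·f_j(x).
Normal densities:
  L_A = (1/(4.09·√(2π)))·exp(−(27.1−7.69)²/(2·4.09²)) = 0.097541·exp(-11.26094) = 1.25495e-06
  L_B = (1/(5.13·√(2π)))·exp(−(27.1−27.78)²/(2·5.13²)) = 0.077767·exp(-0.00879) = 0.0770863
  L_C = (1/(3.25·√(2π)))·exp(−(27.1−33.64)²/(2·3.25²)) = 0.122751·exp(-2.02469) = 0.0162074
Multiply by the mixture weights:
  π_A·L_A = 0.25 × 1.25495e-06 = 3.13736e-07
  π_B·L_B = 0.25 × 0.0770863 = 0.0192716
  π_C·L_C = 0.50 × 0.0162074 = 0.00810372
Normaliser: 3.13736e-07 + 0.0192716 + 0.00810372 = 0.0273756
So the posterior for Subgroup B is 0.0192716 / 0.0273756 ≈ 0.7040.

0.7040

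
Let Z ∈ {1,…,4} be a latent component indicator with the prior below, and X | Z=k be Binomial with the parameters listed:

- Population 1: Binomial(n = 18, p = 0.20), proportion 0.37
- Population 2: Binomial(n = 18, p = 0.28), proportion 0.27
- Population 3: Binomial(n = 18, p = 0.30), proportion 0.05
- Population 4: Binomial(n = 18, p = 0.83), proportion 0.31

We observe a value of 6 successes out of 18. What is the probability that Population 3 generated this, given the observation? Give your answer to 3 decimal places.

Posterior ∝ prior × likelihood, so P(k | x) ∝ π_k f_k(x); normalise over all components.
Component likelihoods at x = 6 successes out of 18:
  L_1 = 0.0816453
  L_2 = 0.173624
  L_3 = 0.187316
  L_4 = 3.53612e-06
Unnormalised posteriors:
  π_1·L_1 = 0.37 × 0.0816453 = 0.0302088
  π_2·L_2 = 0.27 × 0.173624 = 0.0468785
  π_3·L_3 = 0.05 × 0.187316 = 0.00936581
  π_4·L_4 = 0.31 × 3.53612e-06 = 1.0962e-06
Evidence: 0.0302088 + 0.0468785 + 0.00936581 + 1.0962e-06 = 0.0864542
So the posterior for Population 3 is 0.00936581 / 0.0864542 ≈ 0.108.

0.108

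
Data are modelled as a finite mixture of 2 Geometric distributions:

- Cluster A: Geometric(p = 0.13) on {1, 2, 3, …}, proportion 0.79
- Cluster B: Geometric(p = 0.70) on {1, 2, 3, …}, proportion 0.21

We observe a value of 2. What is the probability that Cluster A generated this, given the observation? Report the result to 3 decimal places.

Apply Bayes' rule: the posterior for each component is proportional to its prior times its likelihood at x.
Geometric probabilities:
  p_A = 0.13·(1−0.13)^1 = 0.13·0.87 = 0.1131
  p_B = 0.70·(1−0.70)^1 = 0.70·0.3 = 0.21
Unnormalised posteriors:
  π_A·p_A = 0.79 × 0.1131 = 0.089349
  π_B·p_B = 0.21 × 0.21 = 0.0441
Marginal: 0.089349 + 0.0441 = 0.133449
P(Cluster A | data) ≈ 0.670

0.670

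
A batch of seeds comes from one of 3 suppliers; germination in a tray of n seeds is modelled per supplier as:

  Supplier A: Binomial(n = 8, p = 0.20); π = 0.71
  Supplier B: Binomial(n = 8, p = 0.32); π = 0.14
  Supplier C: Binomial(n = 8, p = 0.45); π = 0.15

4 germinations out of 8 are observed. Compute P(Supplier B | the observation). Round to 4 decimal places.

Posterior ∝ prior × likelihood, so P(k | x) ∝ P(Z=k) f_k(x); normalise over all components.
Binomial probabilities:
  p_A = C(8,4)·0.20^4·0.80^4 = 70·0.0016·0.4096 = 0.0458752
  p_B = C(8,4)·0.32^4·0.68^4 = 70·0.0104858·0.213814 = 0.15694
  p_C = C(8,4)·0.45^4·0.55^4 = 70·0.0410063·0.0915063 = 0.262663
Multiply by the mixture weights:
  P(Z=A)·p_A = 0.71 × 0.0458752 = 0.0325714
  P(Z=B)·p_B = 0.14 × 0.15694 = 0.0219716
  P(Z=C)·p_C = 0.15 × 0.262663 = 0.0393994
Marginal: 0.0325714 + 0.0219716 + 0.0393994 = 0.0939424
P(Supplier B | the observation) ≈ 0.2339

0.2339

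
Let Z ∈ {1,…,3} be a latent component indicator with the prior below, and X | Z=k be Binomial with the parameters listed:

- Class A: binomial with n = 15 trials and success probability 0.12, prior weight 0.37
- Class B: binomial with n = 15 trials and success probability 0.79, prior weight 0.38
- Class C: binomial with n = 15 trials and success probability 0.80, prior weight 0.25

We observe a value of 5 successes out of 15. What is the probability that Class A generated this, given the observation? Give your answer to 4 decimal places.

0.9892

Apply Bayes' rule: the posterior for each component is proportional to its prior times its likelihood at x.
Evaluate each component's likelihood at the observed value:
  f_A = 0.0208108
  f_B = 0.000154129
  f_C = 0.000100764
Prior × likelihood for each component:
  w_A·f_A = 0.37 × 0.0208108 = 0.00769999
  w_B·f_B = 0.38 × 0.000154129 = 5.85689e-05
  w_C·f_C = 0.25 × 0.000100764 = 2.5191e-05
Sum: 0.00769999 + 5.85689e-05 + 2.5191e-05 = 0.00778375
P(Class A | the observation) ≈ 0.9892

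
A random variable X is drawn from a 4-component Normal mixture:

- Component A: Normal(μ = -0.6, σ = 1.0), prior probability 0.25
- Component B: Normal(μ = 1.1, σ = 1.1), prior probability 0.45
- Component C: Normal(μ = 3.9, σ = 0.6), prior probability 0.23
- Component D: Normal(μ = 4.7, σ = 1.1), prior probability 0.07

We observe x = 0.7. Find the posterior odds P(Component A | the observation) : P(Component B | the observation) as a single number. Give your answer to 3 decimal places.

0.280

Only the two components matter; the odds are (w_i f_i(x)) / (w_j f_j(x)).
Evaluate each component's likelihood at the observed value:
  L_A = (1/(1.0·√(2π)))·exp(−(0.7−-0.6)²/(2·1.0²)) = 0.398942·exp(-0.84500) = 0.171369
  L_B = (1/(1.1·√(2π)))·exp(−(0.7−1.1)²/(2·1.1²)) = 0.362675·exp(-0.06612) = 0.339472
  L_C = (1/(0.6·√(2π)))·exp(−(0.7−3.9)²/(2·0.6²)) = 0.664904·exp(-14.22222) = 4.42717e-07
  L_D = (1/(1.1·√(2π)))·exp(−(0.7−4.7)²/(2·1.1²)) = 0.362675·exp(-6.61157) = 0.000487696
Posterior odds = (w_A·L_A) / (w_B·L_B) = (0.25·0.171369) / (0.45·0.339472) = 0.0428421 / 0.152762 ≈ 0.280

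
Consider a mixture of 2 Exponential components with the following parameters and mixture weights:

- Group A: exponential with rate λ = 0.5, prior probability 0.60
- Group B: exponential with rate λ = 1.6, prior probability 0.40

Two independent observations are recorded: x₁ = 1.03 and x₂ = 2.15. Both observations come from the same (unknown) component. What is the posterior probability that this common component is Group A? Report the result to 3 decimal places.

By Bayes' theorem, P(k | x) = π_k f_k(x) / Σ_j π_j f_j(x).
Since both observations come from the same component, the likelihood for component k is f_k(x₁)·f_k(x₂).
  L_A = [0.5·e^(−0.5·1.03) = 0.5·e^(−0.5150) = 0.29875] × [0.170649] = 0.0509814
  L_B = [1.6·e^(−1.6·1.03) = 1.6·e^(−1.6480) = 0.307895] × [0.0513035] = 0.0157961
Multiply by the mixture weights:
  π_A·L_A = 0.60 × 0.0509814 = 0.0305888
  π_B·L_B = 0.40 × 0.0157961 = 0.00631844
Evidence: 0.0305888 + 0.00631844 = 0.0369073
P(Group A | x₁, x₂) = 0.0305888 / 0.0369073 ≈ 0.829

0.829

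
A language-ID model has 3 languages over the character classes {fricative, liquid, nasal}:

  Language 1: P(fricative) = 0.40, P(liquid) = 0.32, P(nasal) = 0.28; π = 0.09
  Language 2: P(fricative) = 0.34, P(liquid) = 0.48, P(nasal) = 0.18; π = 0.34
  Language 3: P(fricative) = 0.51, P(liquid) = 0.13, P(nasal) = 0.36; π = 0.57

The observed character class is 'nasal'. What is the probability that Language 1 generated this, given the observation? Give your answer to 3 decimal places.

By Bayes' theorem, P(k | x) = P(Z=k) f_k(x) / Σ_j P(Z=j) f_j(x).
Evaluate each component's likelihood at the observed value:
  p_1 = 0.28
  p_2 = 0.18
  p_3 = 0.36
Multiply by the mixture weights:
  P(Z=1)·p_1 = 0.09 × 0.28 = 0.0252
  P(Z=2)·p_2 = 0.34 × 0.18 = 0.0612
  P(Z=3)·p_3 = 0.57 × 0.36 = 0.2052
Denominator: 0.0252 + 0.0612 + 0.2052 = 0.2916
Responsibility of Language 1: 0.0252 / 0.2916 ≈ 0.086

0.086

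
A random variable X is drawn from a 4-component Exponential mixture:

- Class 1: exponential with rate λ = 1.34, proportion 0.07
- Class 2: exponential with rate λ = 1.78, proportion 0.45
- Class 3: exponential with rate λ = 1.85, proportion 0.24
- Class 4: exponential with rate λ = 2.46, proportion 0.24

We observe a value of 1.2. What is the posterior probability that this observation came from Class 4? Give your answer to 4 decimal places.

P(component k | x) = π_k·f_k(x) / marginal(x), where marginal(x) = Σ_j π_j·f_j(x).
Evaluate each component's likelihood at the observed value:
  L_1 = 0.268386
  L_2 = 0.210265
  L_3 = 0.200927
  L_4 = 0.128498
Multiply by the mixture weights:
  π_1·L_1 = 0.07 × 0.268386 = 0.018787
  π_2·L_2 = 0.45 × 0.210265 = 0.0946193
  π_3·L_3 = 0.24 × 0.200927 = 0.0482224
  π_4·L_4 = 0.24 × 0.128498 = 0.0308396
Marginal: 0.018787 + 0.0946193 + 0.0482224 + 0.0308396 = 0.192468
P(Class 4 | data) ≈ 0.1602

0.1602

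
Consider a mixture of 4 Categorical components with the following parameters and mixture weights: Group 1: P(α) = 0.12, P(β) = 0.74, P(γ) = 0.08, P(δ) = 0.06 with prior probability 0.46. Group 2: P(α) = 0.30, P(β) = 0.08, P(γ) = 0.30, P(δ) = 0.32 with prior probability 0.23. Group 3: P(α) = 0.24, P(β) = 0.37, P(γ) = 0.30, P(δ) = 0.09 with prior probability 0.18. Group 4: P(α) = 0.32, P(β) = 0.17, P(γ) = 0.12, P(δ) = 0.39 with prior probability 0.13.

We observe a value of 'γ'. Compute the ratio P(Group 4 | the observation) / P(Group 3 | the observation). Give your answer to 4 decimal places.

Since P(k|x) ∝ π_k f_k(x), the posterior odds are π_i f_i(x) / (π_j f_j(x)).
Evaluate each component's likelihood at the observed value:
  f_1 = P(γ | comp) = 0.08
  f_2 = P(γ | comp) = 0.30
  f_3 = P(γ | comp) = 0.30
  f_4 = P(γ | comp) = 0.12
Odds = (0.13/0.18) × (0.12/0.3) = 0.722222 × 0.4 ≈ 0.2889

0.2889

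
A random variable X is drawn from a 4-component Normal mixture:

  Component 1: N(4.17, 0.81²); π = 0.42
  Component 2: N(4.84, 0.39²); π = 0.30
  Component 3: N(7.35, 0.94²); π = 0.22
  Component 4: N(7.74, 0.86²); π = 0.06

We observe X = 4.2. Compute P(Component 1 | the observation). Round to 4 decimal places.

Apply Bayes' rule: the posterior for each component is proportional to its prior times its likelihood at x.
Evaluate each component's likelihood at the observed value:
  L_1 = 0.492184
  L_2 = 0.266119
  L_3 = 0.00154632
  L_4 = 9.70783e-05
Prior × likelihood for each component:
  w_1·L_1 = 0.42 × 0.492184 = 0.206717
  w_2·L_2 = 0.30 × 0.266119 = 0.0798356
  w_3·L_3 = 0.22 × 0.00154632 = 0.00034019
  w_4·L_4 = 0.06 × 9.70783e-05 = 5.8247e-06
Sum: 0.206717 + 0.0798356 + 0.00034019 + 5.8247e-06 = 0.286899
So the posterior for Component 1 is 0.206717 / 0.286899 ≈ 0.7205.

0.7205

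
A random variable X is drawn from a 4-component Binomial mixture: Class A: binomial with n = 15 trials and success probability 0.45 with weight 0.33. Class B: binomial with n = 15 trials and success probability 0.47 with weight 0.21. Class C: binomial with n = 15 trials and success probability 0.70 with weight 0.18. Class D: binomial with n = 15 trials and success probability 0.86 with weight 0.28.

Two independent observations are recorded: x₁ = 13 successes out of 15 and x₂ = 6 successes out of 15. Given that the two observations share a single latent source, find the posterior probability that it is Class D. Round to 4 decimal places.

The responsibility of component k is π_k f_k(x) divided by Σ_j π_j f_j(x).
Since both observations come from the same component, the likelihood for component k is f_k(x₁)·f_k(x₂).
  L_A = [0.000985547] × [0.191401] = 0.000188634
  L_B = [0.00161069] × [0.178022] = 0.000286739
  L_C = [0.0915601] × [0.01159] = 0.00106118
  L_D = [0.289684] × [4.18357e-05] = 1.21192e-05
Unnormalised posteriors:
  π_A·L_A = 0.33 × 0.000188634 = 6.22493e-05
  π_B·L_B = 0.21 × 0.000286739 = 6.02153e-05
  π_C·L_C = 0.18 × 0.00106118 = 0.000191013
  π_D·L_D = 0.28 × 1.21192e-05 = 3.39336e-06
Sum: 6.22493e-05 + 6.02153e-05 + 0.000191013 + 3.39336e-06 = 0.000316871
Responsibility of Class D: 3.39336e-06 / 0.000316871 ≈ 0.0107

0.0107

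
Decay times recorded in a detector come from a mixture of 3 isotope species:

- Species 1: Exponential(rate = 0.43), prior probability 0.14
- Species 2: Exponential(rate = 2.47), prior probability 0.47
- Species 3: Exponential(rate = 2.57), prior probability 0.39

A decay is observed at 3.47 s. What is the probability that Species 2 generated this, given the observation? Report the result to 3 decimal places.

The responsibility of component k is π_k f_k(x) divided by Σ_j π_j f_j(x).
Evaluate each component's likelihood at the observed value:
  p_1 = 0.0967069
  p_2 = 0.000468169
  p_3 = 0.000344301
Prior × likelihood for each component:
  π_1·p_1 = 0.14 × 0.0967069 = 0.013539
  π_2·p_2 = 0.47 × 0.000468169 = 0.000220039
  π_3·p_3 = 0.39 × 0.000344301 = 0.000134277
Denominator: 0.013539 + 0.000220039 + 0.000134277 = 0.0138933
Responsibility of Species 2: 0.000220039 / 0.0138933 ≈ 0.016

0.016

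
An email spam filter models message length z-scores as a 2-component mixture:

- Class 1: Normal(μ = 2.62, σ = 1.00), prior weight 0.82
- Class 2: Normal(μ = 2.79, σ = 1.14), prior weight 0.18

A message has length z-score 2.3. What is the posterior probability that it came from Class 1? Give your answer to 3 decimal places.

By Bayes' theorem, P(k | x) = P(Z=k) f_k(x) / Σ_j P(Z=j) f_j(x).
Normal densities:
  p_1 = (1/(1.00·√(2π)))·exp(−(2.3−2.62)²/(2·1.00²)) = 0.398942·exp(-0.05120) = 0.379031
  p_2 = (1/(1.14·√(2π)))·exp(−(2.3−2.79)²/(2·1.14²)) = 0.349949·exp(-0.09237) = 0.319071
Unnormalised posteriors:
  P(Z=1)·p_1 = 0.82 × 0.379031 = 0.310805
  P(Z=2)·p_2 = 0.18 × 0.319071 = 0.0574328
Denominator: 0.310805 + 0.0574328 = 0.368238
So the posterior for Class 1 is 0.310805 / 0.368238 ≈ 0.844.

0.844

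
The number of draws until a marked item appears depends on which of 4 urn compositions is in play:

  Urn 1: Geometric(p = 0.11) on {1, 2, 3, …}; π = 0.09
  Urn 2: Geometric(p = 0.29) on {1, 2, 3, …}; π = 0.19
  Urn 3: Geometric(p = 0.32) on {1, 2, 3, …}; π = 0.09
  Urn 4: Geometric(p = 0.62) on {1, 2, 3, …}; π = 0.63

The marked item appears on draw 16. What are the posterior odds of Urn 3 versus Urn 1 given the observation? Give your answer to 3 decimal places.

Since P(k|x) ∝ π_k f_k(x), the posterior odds are π_i f_i(x) / (π_j f_j(x)).
Component likelihoods at x = 16:
  f_1 = 0.11·(1−0.11)^15 = 0.11·0.174121 = 0.0191533
  f_2 = 0.29·(1−0.29)^15 = 0.29·0.00587321 = 0.00170323
  f_3 = 0.32·(1−0.32)^15 = 0.32·0.0030735 = 0.000983521
  f_4 = 0.62·(1−0.62)^15 = 0.62·4.97455e-07 = 3.08422e-07
Odds = (0.09/0.09) × (0.000983521/0.0191533) = 1 × 0.0513501 ≈ 0.051

0.051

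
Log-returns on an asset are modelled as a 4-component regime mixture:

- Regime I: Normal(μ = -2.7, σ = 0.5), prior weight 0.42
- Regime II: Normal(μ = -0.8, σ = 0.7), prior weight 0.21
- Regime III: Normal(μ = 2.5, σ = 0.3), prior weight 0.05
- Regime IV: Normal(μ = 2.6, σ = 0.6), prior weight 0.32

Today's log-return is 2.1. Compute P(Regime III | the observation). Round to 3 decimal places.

The responsibility of component k is P(Z=k) f_k(x) divided by Σ_j P(Z=j) f_j(x).
Normal densities:
  L_I = (1/(0.5·√(2π)))·exp(−(2.1−-2.7)²/(2·0.5²)) = 0.797885·exp(-46.08000) = 7.75622e-21
  L_II = (1/(0.7·√(2π)))·exp(−(2.1−-0.8)²/(2·0.7²)) = 0.569918·exp(-8.58163) = 0.00010687
  L_III = (1/(0.3·√(2π)))·exp(−(2.1−2.5)²/(2·0.3²)) = 1.329808·exp(-0.88889) = 0.5467
  L_IV = (1/(0.6·√(2π)))·exp(−(2.1−2.6)²/(2·0.6²)) = 0.664904·exp(-0.34722) = 0.469853
Weight by the priors:
  P(Z=I)·L_I = 0.42 × 7.75622e-21 = 3.25761e-21
  P(Z=II)·L_II = 0.21 × 0.00010687 = 2.24427e-05
  P(Z=III)·L_III = 0.05 × 0.5467 = 0.027335
  P(Z=IV)·L_IV = 0.32 × 0.469853 = 0.150353
Sum: 3.25761e-21 + 2.24427e-05 + 0.027335 + 0.150353 = 0.17771
Responsibility of Regime III: 0.027335 / 0.17771 ≈ 0.154

0.154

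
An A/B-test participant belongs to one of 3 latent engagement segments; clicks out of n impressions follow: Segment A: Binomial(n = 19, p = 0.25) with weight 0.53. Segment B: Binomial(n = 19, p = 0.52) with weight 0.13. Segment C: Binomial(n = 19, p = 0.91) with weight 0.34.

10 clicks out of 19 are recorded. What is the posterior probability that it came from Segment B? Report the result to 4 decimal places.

0.8699

By Bayes' theorem, P(k | x) = π_k f_k(x) / Σ_j π_j f_j(x).
Component likelihoods at x = 10 clicks out of 19:
  f_A = 0.00661485
  f_B = 0.180623
  f_C = 1.39369e-05
Multiply by the mixture weights:
  π_A·f_A = 0.53 × 0.00661485 = 0.00350587
  π_B·f_B = 0.13 × 0.180623 = 0.023481
  π_C·f_C = 0.34 × 1.39369e-05 = 4.73853e-06
Normaliser: 0.00350587 + 0.023481 + 4.73853e-06 = 0.0269916
So the posterior for Segment B is 0.023481 / 0.0269916 ≈ 0.8699.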